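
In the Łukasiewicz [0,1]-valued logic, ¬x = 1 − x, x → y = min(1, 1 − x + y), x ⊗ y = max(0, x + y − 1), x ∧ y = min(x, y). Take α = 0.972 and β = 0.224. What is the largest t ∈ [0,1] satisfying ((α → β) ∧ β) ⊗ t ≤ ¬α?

α → β = min(1, 1 − 0.972 + 0.224) = min(1, 0.252) = 0.252
(α → β) ∧ β = min(0.252, 0.224) = 0.224
So the left factor is (α → β) ∧ β = 0.224.
¬α = 1 − 0.972 = 0.028
So the right-hand bound is ¬α = 0.028.
The residuum of the Łukasiewicz t-norm gives the supremum: min(1, 1 − 0.224 + 0.028).
1 − 0.224 + 0.028 = 0.804, so t = min(1, 0.804) = 0.804.
Check: 0.224 ⊗ 0.804 = max(0, 0.028) = 0.028 ≤ 0.028.

0.804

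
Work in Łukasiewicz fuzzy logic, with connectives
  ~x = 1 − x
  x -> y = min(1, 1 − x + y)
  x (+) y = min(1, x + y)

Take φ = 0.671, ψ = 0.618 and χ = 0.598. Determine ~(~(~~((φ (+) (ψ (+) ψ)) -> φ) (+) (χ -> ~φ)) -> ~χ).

0.000

ψ (+) ψ = min(1, 0.618 + 0.618) = min(1, 1.236) = 1.000
φ (+) (ψ (+) ψ) = min(1, 0.671 + 1.000) = min(1, 1.671) = 1.000
(φ (+) (ψ (+) ψ)) -> φ = min(1, 1 − 1.000 + 0.671) = min(1, 0.671) = 0.671
~((φ (+) (ψ (+) ψ)) -> φ) = 1 − 0.671 = 0.329
~~((φ (+) (ψ (+) ψ)) -> φ) = 1 − 0.329 = 0.671
~φ = 1 − 0.671 = 0.329
χ -> ~φ = min(1, 1 − 0.598 + 0.329) = min(1, 0.731) = 0.731
~~((φ (+) (ψ (+) ψ)) -> φ) (+) (χ -> ~φ) = min(1, 0.671 + 0.731) = min(1, 1.402) = 1.000
~(~~((φ (+) (ψ (+) ψ)) -> φ) (+) (χ -> ~φ)) = 1 − 1.000 = 0.000
~χ = 1 − 0.598 = 0.402
~(~~((φ (+) (ψ (+) ψ)) -> φ) (+) (χ -> ~φ)) -> ~χ = min(1, 1 − 0.000 + 0.402) = min(1, 1.402) = 1.000
~(~(~~((φ (+) (ψ (+) ψ)) -> φ) (+) (χ -> ~φ)) -> ~χ) = 1 − 1.000 = 0.000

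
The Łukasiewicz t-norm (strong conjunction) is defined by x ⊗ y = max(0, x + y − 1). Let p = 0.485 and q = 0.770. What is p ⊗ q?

p ⊗ q = max(0, 0.485 + 0.770 − 1) = max(0, 0.255) = 0.255
For comparison, the Gödel (minimum) t-norm min(x, y) would give 0.485.

0.255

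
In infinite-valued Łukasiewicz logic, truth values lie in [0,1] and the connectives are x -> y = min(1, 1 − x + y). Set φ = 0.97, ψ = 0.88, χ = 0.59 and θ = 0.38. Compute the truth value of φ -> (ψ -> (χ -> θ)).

0.94

χ -> θ = min(1, 1 − 0.59 + 0.38) = min(1, 0.79) = 0.79
ψ -> (χ -> θ) = min(1, 1 − 0.88 + 0.79) = min(1, 0.91) = 0.91
φ -> (ψ -> (χ -> θ)) = min(1, 1 − 0.97 + 0.91) = min(1, 0.94) = 0.94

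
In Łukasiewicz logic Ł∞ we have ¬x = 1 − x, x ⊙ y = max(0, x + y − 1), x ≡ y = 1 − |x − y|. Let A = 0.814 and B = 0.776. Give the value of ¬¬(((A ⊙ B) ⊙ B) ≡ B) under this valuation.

A ⊙ B = max(0, 0.814 + 0.776 − 1) = max(0, 0.590) = 0.590
(A ⊙ B) ⊙ B = max(0, 0.590 + 0.776 − 1) = max(0, 0.366) = 0.366
((A ⊙ B) ⊙ B) ≡ B = 1 − |0.366 − 0.776| = 1 − 0.410 = 0.590
¬(((A ⊙ B) ⊙ B) ≡ B) = 1 − 0.590 = 0.410
¬¬(((A ⊙ B) ⊙ B) ≡ B) = 1 − 0.410 = 0.590

0.590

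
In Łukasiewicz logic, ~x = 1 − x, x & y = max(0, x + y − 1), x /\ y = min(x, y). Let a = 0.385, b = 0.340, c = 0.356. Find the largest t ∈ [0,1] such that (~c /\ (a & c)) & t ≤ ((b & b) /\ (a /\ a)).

~c = 1 − 0.356 = 0.644
a & c = max(0, 0.385 + 0.356 − 1) = max(0, -0.259) = 0.000
~c /\ (a & c) = min(0.644, 0.000) = 0.000
So the left factor is ~c /\ (a & c) = 0.000.
b & b = max(0, 0.340 + 0.340 − 1) = max(0, -0.320) = 0.000
a /\ a = min(0.385, 0.385) = 0.385
(b & b) /\ (a /\ a) = min(0.000, 0.385) = 0.000
So the right-hand bound is (b & b) /\ (a /\ a) = 0.000.
The residuum of the Łukasiewicz t-norm gives the supremum: min(1, 1 − 0.000 + 0.000).
1 − 0.000 + 0.000 = 1.000, so t = min(1, 1.000) = 1.000.
Check: 0.000 & 1.000 = max(0, 0.000) = 0.000 ≤ 0.000.

1.000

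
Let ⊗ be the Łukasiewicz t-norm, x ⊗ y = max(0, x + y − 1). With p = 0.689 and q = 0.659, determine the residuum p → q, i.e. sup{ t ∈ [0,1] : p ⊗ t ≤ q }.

0.970

The residuum of the Łukasiewicz t-norm gives the supremum: min(1, 1 − 0.689 + 0.659).
1 − 0.689 + 0.659 = 0.970, so t = min(1, 0.970) = 0.970.
Check: 0.689 ⊗ 0.970 = max(0, 0.659) = 0.659 ≤ 0.659.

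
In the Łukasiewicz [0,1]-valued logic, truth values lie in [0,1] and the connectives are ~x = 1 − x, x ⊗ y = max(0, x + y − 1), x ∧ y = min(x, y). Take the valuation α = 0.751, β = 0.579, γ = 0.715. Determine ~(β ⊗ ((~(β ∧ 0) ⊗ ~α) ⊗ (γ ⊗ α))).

1.000

β ∧ 0 = min(0.579, 0.000) = 0.000
~(β ∧ 0) = 1 − 0.000 = 1.000
~α = 1 − 0.751 = 0.249
~(β ∧ 0) ⊗ ~α = max(0, 1.000 + 0.249 − 1) = max(0, 0.249) = 0.249
γ ⊗ α = max(0, 0.715 + 0.751 − 1) = max(0, 0.466) = 0.466
(~(β ∧ 0) ⊗ ~α) ⊗ (γ ⊗ α) = max(0, 0.249 + 0.466 − 1) = max(0, -0.285) = 0.000
β ⊗ ((~(β ∧ 0) ⊗ ~α) ⊗ (γ ⊗ α)) = max(0, 0.579 + 0.000 − 1) = max(0, -0.421) = 0.000
~(β ⊗ ((~(β ∧ 0) ⊗ ~α) ⊗ (γ ⊗ α))) = 1 − 0.000 = 1.000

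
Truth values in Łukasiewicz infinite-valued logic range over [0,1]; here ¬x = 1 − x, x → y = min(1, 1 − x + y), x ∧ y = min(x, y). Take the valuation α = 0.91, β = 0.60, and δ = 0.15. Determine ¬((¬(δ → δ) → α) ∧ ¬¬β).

δ → δ = min(1, 1 − 0.15 + 0.15) = min(1, 1.00) = 1.00
¬(δ → δ) = 1 − 1.00 = 0.00
¬(δ → δ) → α = min(1, 1 − 0.00 + 0.91) = min(1, 1.91) = 1.00
¬β = 1 − 0.60 = 0.40
¬¬β = 1 − 0.40 = 0.60
(¬(δ → δ) → α) ∧ ¬¬β = min(1.00, 0.60) = 0.60
¬((¬(δ → δ) → α) ∧ ¬¬β) = 1 − 0.60 = 0.40

0.40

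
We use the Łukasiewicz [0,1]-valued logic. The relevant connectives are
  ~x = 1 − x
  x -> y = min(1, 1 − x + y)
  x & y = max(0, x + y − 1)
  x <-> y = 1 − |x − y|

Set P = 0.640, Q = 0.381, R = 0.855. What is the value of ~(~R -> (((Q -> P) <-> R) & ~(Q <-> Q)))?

0.145

~R = 1 − 0.855 = 0.145
Q -> P = min(1, 1 − 0.381 + 0.640) = min(1, 1.259) = 1.000
(Q -> P) <-> R = 1 − |1.000 − 0.855| = 1 − 0.145 = 0.855
Q <-> Q = 1 − |0.381 − 0.381| = 1 − 0.000 = 1.000
~(Q <-> Q) = 1 − 1.000 = 0.000
((Q -> P) <-> R) & ~(Q <-> Q) = max(0, 0.855 + 0.000 − 1) = max(0, -0.145) = 0.000
~R -> (((Q -> P) <-> R) & ~(Q <-> Q)) = min(1, 1 − 0.145 + 0.000) = min(1, 0.855) = 0.855
~(~R -> (((Q -> P) <-> R) & ~(Q <-> Q))) = 1 − 0.855 = 0.145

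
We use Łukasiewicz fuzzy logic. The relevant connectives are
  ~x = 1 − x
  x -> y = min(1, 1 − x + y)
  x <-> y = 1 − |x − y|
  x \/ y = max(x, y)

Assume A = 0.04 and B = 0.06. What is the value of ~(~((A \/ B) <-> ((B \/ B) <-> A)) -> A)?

0.88

A \/ B = max(0.04, 0.06) = 0.06
B \/ B = max(0.06, 0.06) = 0.06
(B \/ B) <-> A = 1 − |0.06 − 0.04| = 1 − 0.02 = 0.98
(A \/ B) <-> ((B \/ B) <-> A) = 1 − |0.06 − 0.98| = 1 − 0.92 = 0.08
~((A \/ B) <-> ((B \/ B) <-> A)) = 1 − 0.08 = 0.92
~((A \/ B) <-> ((B \/ B) <-> A)) -> A = min(1, 1 − 0.92 + 0.04) = min(1, 0.12) = 0.12
~(~((A \/ B) <-> ((B \/ B) <-> A)) -> A) = 1 − 0.12 = 0.88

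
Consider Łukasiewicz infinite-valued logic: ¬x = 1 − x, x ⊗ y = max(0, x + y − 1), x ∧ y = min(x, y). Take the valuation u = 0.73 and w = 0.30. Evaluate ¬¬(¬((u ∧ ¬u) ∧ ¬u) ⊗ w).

0.03

¬u = 1 − 0.73 = 0.27
u ∧ ¬u = min(0.73, 0.27) = 0.27
(u ∧ ¬u) ∧ ¬u = min(0.27, 0.27) = 0.27
¬((u ∧ ¬u) ∧ ¬u) = 1 − 0.27 = 0.73
¬((u ∧ ¬u) ∧ ¬u) ⊗ w = max(0, 0.73 + 0.30 − 1) = max(0, 0.03) = 0.03
¬(¬((u ∧ ¬u) ∧ ¬u) ⊗ w) = 1 − 0.03 = 0.97
¬¬(¬((u ∧ ¬u) ∧ ¬u) ⊗ w) = 1 − 0.97 = 0.03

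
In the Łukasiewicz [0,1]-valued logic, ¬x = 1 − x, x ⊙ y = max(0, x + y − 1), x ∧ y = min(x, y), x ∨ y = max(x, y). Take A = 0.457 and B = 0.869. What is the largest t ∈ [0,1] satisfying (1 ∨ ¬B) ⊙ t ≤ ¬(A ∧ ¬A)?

0.543

¬B = 1 − 0.869 = 0.131
1 ∨ ¬B = max(1.000, 0.131) = 1.000
So the left factor is 1 ∨ ¬B = 1.000.
¬A = 1 − 0.457 = 0.543
A ∧ ¬A = min(0.457, 0.543) = 0.457
¬(A ∧ ¬A) = 1 − 0.457 = 0.543
So the right-hand bound is ¬(A ∧ ¬A) = 0.543.
The residuum of the Łukasiewicz t-norm gives the supremum: min(1, 1 − 1.000 + 0.543).
1 − 1.000 + 0.543 = 0.543, so t = min(1, 0.543) = 0.543.
Check: 1.000 ⊙ 0.543 = max(0, 0.543) = 0.543 ≤ 0.543.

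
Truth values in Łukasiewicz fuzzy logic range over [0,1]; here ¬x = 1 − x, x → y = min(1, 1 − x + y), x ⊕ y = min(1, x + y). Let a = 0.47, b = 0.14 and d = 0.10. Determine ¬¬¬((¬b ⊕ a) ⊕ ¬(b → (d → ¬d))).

0.00

¬b = 1 − 0.14 = 0.86
¬b ⊕ a = min(1, 0.86 + 0.47) = min(1, 1.33) = 1.00
¬d = 1 − 0.10 = 0.90
d → ¬d = min(1, 1 − 0.10 + 0.90) = min(1, 1.80) = 1.00
b → (d → ¬d) = min(1, 1 − 0.14 + 1.00) = min(1, 1.86) = 1.00
¬(b → (d → ¬d)) = 1 − 1.00 = 0.00
(¬b ⊕ a) ⊕ ¬(b → (d → ¬d)) = min(1, 1.00 + 0.00) = min(1, 1.00) = 1.00
¬((¬b ⊕ a) ⊕ ¬(b → (d → ¬d))) = 1 − 1.00 = 0.00
¬¬((¬b ⊕ a) ⊕ ¬(b → (d → ¬d))) = 1 − 0.00 = 1.00
¬¬¬((¬b ⊕ a) ⊕ ¬(b → (d → ¬d))) = 1 − 1.00 = 0.00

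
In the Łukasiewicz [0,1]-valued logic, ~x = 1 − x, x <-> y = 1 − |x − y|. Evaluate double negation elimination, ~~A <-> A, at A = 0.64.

~A = 1 − 0.64 = 0.36
~~A = 1 − 0.36 = 0.64
~~A <-> A = 1 − |0.64 − 0.64| = 1 − 0.00 = 1.00
(As expected: always 1 in Ł∞ since negation is involutive.)

1.00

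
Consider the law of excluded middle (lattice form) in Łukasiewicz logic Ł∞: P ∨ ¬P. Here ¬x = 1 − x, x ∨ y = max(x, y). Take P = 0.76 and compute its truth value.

¬P = 1 − 0.76 = 0.24
P ∨ ¬P = max(0.76, 0.24) = 0.76
(The value 0.76 < 1 shows this instance is not satisfied; not a Ł∞-tautology — its value is max(a, 1−a).)

0.76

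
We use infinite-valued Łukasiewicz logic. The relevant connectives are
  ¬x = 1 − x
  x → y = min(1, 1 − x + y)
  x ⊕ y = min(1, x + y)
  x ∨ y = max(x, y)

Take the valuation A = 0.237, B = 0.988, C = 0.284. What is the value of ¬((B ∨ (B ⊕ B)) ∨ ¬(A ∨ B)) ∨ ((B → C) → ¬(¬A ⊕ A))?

0.704

B ⊕ B = min(1, 0.988 + 0.988) = min(1, 1.976) = 1.000
B ∨ (B ⊕ B) = max(0.988, 1.000) = 1.000
A ∨ B = max(0.237, 0.988) = 0.988
¬(A ∨ B) = 1 − 0.988 = 0.012
(B ∨ (B ⊕ B)) ∨ ¬(A ∨ B) = max(1.000, 0.012) = 1.000
¬((B ∨ (B ⊕ B)) ∨ ¬(A ∨ B)) = 1 − 1.000 = 0.000
B → C = min(1, 1 − 0.988 + 0.284) = min(1, 0.296) = 0.296
¬A = 1 − 0.237 = 0.763
¬A ⊕ A = min(1, 0.763 + 0.237) = min(1, 1.000) = 1.000
¬(¬A ⊕ A) = 1 − 1.000 = 0.000
(B → C) → ¬(¬A ⊕ A) = min(1, 1 − 0.296 + 0.000) = min(1, 0.704) = 0.704
¬((B ∨ (B ⊕ B)) ∨ ¬(A ∨ B)) ∨ ((B → C) → ¬(¬A ⊕ A)) = max(0.000, 0.704) = 0.704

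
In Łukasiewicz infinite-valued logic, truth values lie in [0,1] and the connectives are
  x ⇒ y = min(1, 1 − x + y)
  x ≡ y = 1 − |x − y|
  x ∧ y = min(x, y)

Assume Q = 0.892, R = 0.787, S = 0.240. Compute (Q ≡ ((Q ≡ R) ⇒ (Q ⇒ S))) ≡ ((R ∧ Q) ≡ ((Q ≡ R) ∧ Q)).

Q ≡ R = 1 − |0.892 − 0.787| = 1 − 0.105 = 0.895
Q ⇒ S = min(1, 1 − 0.892 + 0.240) = min(1, 0.348) = 0.348
(Q ≡ R) ⇒ (Q ⇒ S) = min(1, 1 − 0.895 + 0.348) = min(1, 0.453) = 0.453
Q ≡ ((Q ≡ R) ⇒ (Q ⇒ S)) = 1 − |0.892 − 0.453| = 1 − 0.439 = 0.561
R ∧ Q = min(0.787, 0.892) = 0.787
(Q ≡ R) ∧ Q = min(0.895, 0.892) = 0.892
(R ∧ Q) ≡ ((Q ≡ R) ∧ Q) = 1 − |0.787 − 0.892| = 1 − 0.105 = 0.895
(Q ≡ ((Q ≡ R) ⇒ (Q ⇒ S))) ≡ ((R ∧ Q) ≡ ((Q ≡ R) ∧ Q)) = 1 − |0.561 − 0.895| = 1 − 0.334 = 0.666

0.666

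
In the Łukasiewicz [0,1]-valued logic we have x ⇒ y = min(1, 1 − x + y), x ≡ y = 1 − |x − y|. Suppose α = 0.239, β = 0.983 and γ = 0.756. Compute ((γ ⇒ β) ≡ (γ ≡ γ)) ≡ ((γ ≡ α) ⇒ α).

0.756

γ ⇒ β = min(1, 1 − 0.756 + 0.983) = min(1, 1.227) = 1.000
γ ≡ γ = 1 − |0.756 − 0.756| = 1 − 0.000 = 1.000
(γ ⇒ β) ≡ (γ ≡ γ) = 1 − |1.000 − 1.000| = 1 − 0.000 = 1.000
γ ≡ α = 1 − |0.756 − 0.239| = 1 − 0.517 = 0.483
(γ ≡ α) ⇒ α = min(1, 1 − 0.483 + 0.239) = min(1, 0.756) = 0.756
((γ ⇒ β) ≡ (γ ≡ γ)) ≡ ((γ ≡ α) ⇒ α) = 1 − |1.000 − 0.756| = 1 − 0.244 = 0.756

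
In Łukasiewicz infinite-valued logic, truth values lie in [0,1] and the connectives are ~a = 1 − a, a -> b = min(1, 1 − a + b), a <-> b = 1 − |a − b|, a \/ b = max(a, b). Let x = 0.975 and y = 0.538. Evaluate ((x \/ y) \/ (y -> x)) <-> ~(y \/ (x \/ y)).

0.025

x \/ y = max(0.975, 0.538) = 0.975
y -> x = min(1, 1 − 0.538 + 0.975) = min(1, 1.437) = 1.000
(x \/ y) \/ (y -> x) = max(0.975, 1.000) = 1.000
y \/ (x \/ y) = max(0.538, 0.975) = 0.975
~(y \/ (x \/ y)) = 1 − 0.975 = 0.025
((x \/ y) \/ (y -> x)) <-> ~(y \/ (x \/ y)) = 1 − |1.000 − 0.025| = 1 − 0.975 = 0.025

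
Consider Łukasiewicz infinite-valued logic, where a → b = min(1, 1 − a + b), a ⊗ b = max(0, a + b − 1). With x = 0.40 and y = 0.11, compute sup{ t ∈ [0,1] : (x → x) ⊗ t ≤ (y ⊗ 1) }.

x → x = min(1, 1 − 0.40 + 0.40) = min(1, 1.00) = 1.00
So the left factor is x → x = 1.00.
y ⊗ 1 = max(0, 0.11 + 1.00 − 1) = max(0, 0.11) = 0.11
So the right-hand bound is y ⊗ 1 = 0.11.
The residuum of the Łukasiewicz t-norm gives the supremum: min(1, 1 − 1.00 + 0.11).
1 − 1.00 + 0.11 = 0.11, so t = min(1, 0.11) = 0.11.
Check: 1.00 ⊗ 0.11 = max(0, 0.11) = 0.11 ≤ 0.11.

0.11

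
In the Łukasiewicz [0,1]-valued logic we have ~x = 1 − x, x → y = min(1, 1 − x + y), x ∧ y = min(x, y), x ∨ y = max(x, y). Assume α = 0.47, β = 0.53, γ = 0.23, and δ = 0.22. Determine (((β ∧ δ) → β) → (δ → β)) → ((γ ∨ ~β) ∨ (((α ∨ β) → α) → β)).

β ∧ δ = min(0.53, 0.22) = 0.22
(β ∧ δ) → β = min(1, 1 − 0.22 + 0.53) = min(1, 1.31) = 1.00
δ → β = min(1, 1 − 0.22 + 0.53) = min(1, 1.31) = 1.00
((β ∧ δ) → β) → (δ → β) = min(1, 1 − 1.00 + 1.00) = min(1, 1.00) = 1.00
~β = 1 − 0.53 = 0.47
γ ∨ ~β = max(0.23, 0.47) = 0.47
α ∨ β = max(0.47, 0.53) = 0.53
(α ∨ β) → α = min(1, 1 − 0.53 + 0.47) = min(1, 0.94) = 0.94
((α ∨ β) → α) → β = min(1, 1 − 0.94 + 0.53) = min(1, 0.59) = 0.59
(γ ∨ ~β) ∨ (((α ∨ β) → α) → β) = max(0.47, 0.59) = 0.59
(((β ∧ δ) → β) → (δ → β)) → ((γ ∨ ~β) ∨ (((α ∨ β) → α) → β)) = min(1, 1 − 1.00 + 0.59) = min(1, 0.59) = 0.59

0.59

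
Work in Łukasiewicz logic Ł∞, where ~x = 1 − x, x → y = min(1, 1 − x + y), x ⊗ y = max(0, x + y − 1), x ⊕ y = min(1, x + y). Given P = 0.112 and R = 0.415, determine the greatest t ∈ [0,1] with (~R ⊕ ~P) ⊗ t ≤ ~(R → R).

~R = 1 − 0.415 = 0.585
~P = 1 − 0.112 = 0.888
~R ⊕ ~P = min(1, 0.585 + 0.888) = min(1, 1.473) = 1.000
So the left factor is ~R ⊕ ~P = 1.000.
R → R = min(1, 1 − 0.415 + 0.415) = min(1, 1.000) = 1.000
~(R → R) = 1 − 1.000 = 0.000
So the right-hand bound is ~(R → R) = 0.000.
The residuum of the Łukasiewicz t-norm gives the supremum: min(1, 1 − 1.000 + 0.000).
1 − 1.000 + 0.000 = 0.000, so t = min(1, 0.000) = 0.000.
Check: 1.000 ⊗ 0.000 = max(0, 0.000) = 0.000 ≤ 0.000.

0.000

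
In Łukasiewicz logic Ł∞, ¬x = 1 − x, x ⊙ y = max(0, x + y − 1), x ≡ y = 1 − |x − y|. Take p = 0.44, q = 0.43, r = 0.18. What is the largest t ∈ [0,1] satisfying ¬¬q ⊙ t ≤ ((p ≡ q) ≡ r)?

¬q = 1 − 0.43 = 0.57
¬¬q = 1 − 0.57 = 0.43
So the left factor is ¬¬q = 0.43.
p ≡ q = 1 − |0.44 − 0.43| = 1 − 0.01 = 0.99
(p ≡ q) ≡ r = 1 − |0.99 − 0.18| = 1 − 0.81 = 0.19
So the right-hand bound is (p ≡ q) ≡ r = 0.19.
The residuum of the Łukasiewicz t-norm gives the supremum: min(1, 1 − 0.43 + 0.19).
1 − 0.43 + 0.19 = 0.76, so t = min(1, 0.76) = 0.76.
Check: 0.43 ⊙ 0.76 = max(0, 0.19) = 0.19 ≤ 0.19.

0.76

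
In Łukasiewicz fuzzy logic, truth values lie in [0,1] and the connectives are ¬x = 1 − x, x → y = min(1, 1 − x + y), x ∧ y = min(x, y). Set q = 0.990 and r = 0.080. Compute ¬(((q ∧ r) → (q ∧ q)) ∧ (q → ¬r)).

q ∧ r = min(0.990, 0.080) = 0.080
q ∧ q = min(0.990, 0.990) = 0.990
(q ∧ r) → (q ∧ q) = min(1, 1 − 0.080 + 0.990) = min(1, 1.910) = 1.000
¬r = 1 − 0.080 = 0.920
q → ¬r = min(1, 1 − 0.990 + 0.920) = min(1, 0.930) = 0.930
((q ∧ r) → (q ∧ q)) ∧ (q → ¬r) = min(1.000, 0.930) = 0.930
¬(((q ∧ r) → (q ∧ q)) ∧ (q → ¬r)) = 1 − 0.930 = 0.070

0.070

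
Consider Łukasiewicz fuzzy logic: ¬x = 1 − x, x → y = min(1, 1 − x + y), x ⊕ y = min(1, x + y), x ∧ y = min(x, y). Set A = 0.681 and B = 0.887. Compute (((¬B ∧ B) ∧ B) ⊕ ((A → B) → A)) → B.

1.000

¬B = 1 − 0.887 = 0.113
¬B ∧ B = min(0.113, 0.887) = 0.113
(¬B ∧ B) ∧ B = min(0.113, 0.887) = 0.113
A → B = min(1, 1 − 0.681 + 0.887) = min(1, 1.206) = 1.000
(A → B) → A = min(1, 1 − 1.000 + 0.681) = min(1, 0.681) = 0.681
((¬B ∧ B) ∧ B) ⊕ ((A → B) → A) = min(1, 0.113 + 0.681) = min(1, 0.794) = 0.794
(((¬B ∧ B) ∧ B) ⊕ ((A → B) → A)) → B = min(1, 1 − 0.794 + 0.887) = min(1, 1.093) = 1.000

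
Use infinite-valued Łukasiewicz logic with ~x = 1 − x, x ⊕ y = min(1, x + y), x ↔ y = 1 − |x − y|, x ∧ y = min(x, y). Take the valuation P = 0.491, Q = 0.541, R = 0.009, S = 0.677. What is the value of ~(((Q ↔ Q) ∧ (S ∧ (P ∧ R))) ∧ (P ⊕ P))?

Q ↔ Q = 1 − |0.541 − 0.541| = 1 − 0.000 = 1.000
P ∧ R = min(0.491, 0.009) = 0.009
S ∧ (P ∧ R) = min(0.677, 0.009) = 0.009
(Q ↔ Q) ∧ (S ∧ (P ∧ R)) = min(1.000, 0.009) = 0.009
P ⊕ P = min(1, 0.491 + 0.491) = min(1, 0.982) = 0.982
((Q ↔ Q) ∧ (S ∧ (P ∧ R))) ∧ (P ⊕ P) = min(0.009, 0.982) = 0.009
~(((Q ↔ Q) ∧ (S ∧ (P ∧ R))) ∧ (P ⊕ P)) = 1 − 0.009 = 0.991

0.991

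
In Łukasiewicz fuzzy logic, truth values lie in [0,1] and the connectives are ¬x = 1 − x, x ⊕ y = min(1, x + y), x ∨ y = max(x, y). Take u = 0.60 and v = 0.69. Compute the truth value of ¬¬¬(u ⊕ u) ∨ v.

0.69

u ⊕ u = min(1, 0.60 + 0.60) = min(1, 1.20) = 1.00
¬(u ⊕ u) = 1 − 1.00 = 0.00
¬¬(u ⊕ u) = 1 − 0.00 = 1.00
¬¬¬(u ⊕ u) = 1 − 1.00 = 0.00
¬¬¬(u ⊕ u) ∨ v = max(0.00, 0.69) = 0.69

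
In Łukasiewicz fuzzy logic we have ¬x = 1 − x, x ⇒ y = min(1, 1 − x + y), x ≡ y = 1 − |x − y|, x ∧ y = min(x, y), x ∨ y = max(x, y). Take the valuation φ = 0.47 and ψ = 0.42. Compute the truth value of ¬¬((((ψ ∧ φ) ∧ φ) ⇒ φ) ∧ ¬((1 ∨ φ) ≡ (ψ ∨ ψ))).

ψ ∧ φ = min(0.42, 0.47) = 0.42
(ψ ∧ φ) ∧ φ = min(0.42, 0.47) = 0.42
((ψ ∧ φ) ∧ φ) ⇒ φ = min(1, 1 − 0.42 + 0.47) = min(1, 1.05) = 1.00
1 ∨ φ = max(1.00, 0.47) = 1.00
ψ ∨ ψ = max(0.42, 0.42) = 0.42
(1 ∨ φ) ≡ (ψ ∨ ψ) = 1 − |1.00 − 0.42| = 1 − 0.58 = 0.42
¬((1 ∨ φ) ≡ (ψ ∨ ψ)) = 1 − 0.42 = 0.58
(((ψ ∧ φ) ∧ φ) ⇒ φ) ∧ ¬((1 ∨ φ) ≡ (ψ ∨ ψ)) = min(1.00, 0.58) = 0.58
¬((((ψ ∧ φ) ∧ φ) ⇒ φ) ∧ ¬((1 ∨ φ) ≡ (ψ ∨ ψ))) = 1 − 0.58 = 0.42
¬¬((((ψ ∧ φ) ∧ φ) ⇒ φ) ∧ ¬((1 ∨ φ) ≡ (ψ ∨ ψ))) = 1 − 0.42 = 0.58

0.58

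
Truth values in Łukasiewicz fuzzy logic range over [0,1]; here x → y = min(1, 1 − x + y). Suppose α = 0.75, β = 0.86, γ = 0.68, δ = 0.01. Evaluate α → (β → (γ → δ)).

γ → δ = min(1, 1 − 0.68 + 0.01) = min(1, 0.33) = 0.33
β → (γ → δ) = min(1, 1 − 0.86 + 0.33) = min(1, 0.47) = 0.47
α → (β → (γ → δ)) = min(1, 1 − 0.75 + 0.47) = min(1, 0.72) = 0.72

0.72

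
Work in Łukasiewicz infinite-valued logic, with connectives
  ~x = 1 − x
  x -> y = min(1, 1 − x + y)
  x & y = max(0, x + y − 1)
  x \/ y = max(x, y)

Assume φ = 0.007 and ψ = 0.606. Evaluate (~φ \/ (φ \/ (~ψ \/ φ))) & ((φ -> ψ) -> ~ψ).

0.387

~φ = 1 − 0.007 = 0.993
~ψ = 1 − 0.606 = 0.394
~ψ \/ φ = max(0.394, 0.007) = 0.394
φ \/ (~ψ \/ φ) = max(0.007, 0.394) = 0.394
~φ \/ (φ \/ (~ψ \/ φ)) = max(0.993, 0.394) = 0.993
φ -> ψ = min(1, 1 − 0.007 + 0.606) = min(1, 1.599) = 1.000
(φ -> ψ) -> ~ψ = min(1, 1 − 1.000 + 0.394) = min(1, 0.394) = 0.394
(~φ \/ (φ \/ (~ψ \/ φ))) & ((φ -> ψ) -> ~ψ) = max(0, 0.993 + 0.394 − 1) = max(0, 0.387) = 0.387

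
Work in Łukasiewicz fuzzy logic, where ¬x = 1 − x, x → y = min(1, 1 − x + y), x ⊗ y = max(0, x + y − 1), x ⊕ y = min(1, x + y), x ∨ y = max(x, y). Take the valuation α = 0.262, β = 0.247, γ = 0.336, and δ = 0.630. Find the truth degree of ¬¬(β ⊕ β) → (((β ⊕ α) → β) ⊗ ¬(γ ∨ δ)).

β ⊕ β = min(1, 0.247 + 0.247) = min(1, 0.494) = 0.494
¬(β ⊕ β) = 1 − 0.494 = 0.506
¬¬(β ⊕ β) = 1 − 0.506 = 0.494
β ⊕ α = min(1, 0.247 + 0.262) = min(1, 0.509) = 0.509
(β ⊕ α) → β = min(1, 1 − 0.509 + 0.247) = min(1, 0.738) = 0.738
γ ∨ δ = max(0.336, 0.630) = 0.630
¬(γ ∨ δ) = 1 − 0.630 = 0.370
((β ⊕ α) → β) ⊗ ¬(γ ∨ δ) = max(0, 0.738 + 0.370 − 1) = max(0, 0.108) = 0.108
¬¬(β ⊕ β) → (((β ⊕ α) → β) ⊗ ¬(γ ∨ δ)) = min(1, 1 − 0.494 + 0.108) = min(1, 0.614) = 0.614

0.614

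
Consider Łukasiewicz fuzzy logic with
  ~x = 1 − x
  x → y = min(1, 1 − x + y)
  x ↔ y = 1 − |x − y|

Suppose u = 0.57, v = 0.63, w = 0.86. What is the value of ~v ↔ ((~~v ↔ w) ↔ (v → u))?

0.54

~v = 1 − 0.63 = 0.37
~~v = 1 − 0.37 = 0.63
~~v ↔ w = 1 − |0.63 − 0.86| = 1 − 0.23 = 0.77
v → u = min(1, 1 − 0.63 + 0.57) = min(1, 0.94) = 0.94
(~~v ↔ w) ↔ (v → u) = 1 − |0.77 − 0.94| = 1 − 0.17 = 0.83
~v ↔ ((~~v ↔ w) ↔ (v → u)) = 1 − |0.37 − 0.83| = 1 − 0.46 = 0.54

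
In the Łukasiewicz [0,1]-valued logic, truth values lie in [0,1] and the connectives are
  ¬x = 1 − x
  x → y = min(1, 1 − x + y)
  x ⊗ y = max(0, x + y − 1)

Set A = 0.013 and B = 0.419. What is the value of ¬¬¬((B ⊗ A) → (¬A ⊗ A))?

B ⊗ A = max(0, 0.419 + 0.013 − 1) = max(0, -0.568) = 0.000
¬A = 1 − 0.013 = 0.987
¬A ⊗ A = max(0, 0.987 + 0.013 − 1) = max(0, 0.000) = 0.000
(B ⊗ A) → (¬A ⊗ A) = min(1, 1 − 0.000 + 0.000) = min(1, 1.000) = 1.000
¬((B ⊗ A) → (¬A ⊗ A)) = 1 − 1.000 = 0.000
¬¬((B ⊗ A) → (¬A ⊗ A)) = 1 − 0.000 = 1.000
¬¬¬((B ⊗ A) → (¬A ⊗ A)) = 1 − 1.000 = 0.000

0.000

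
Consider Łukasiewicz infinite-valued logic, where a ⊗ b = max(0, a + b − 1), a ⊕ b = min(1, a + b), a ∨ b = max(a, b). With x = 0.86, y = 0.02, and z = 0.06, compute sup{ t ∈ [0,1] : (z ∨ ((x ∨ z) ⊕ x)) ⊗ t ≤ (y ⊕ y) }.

x ∨ z = max(0.86, 0.06) = 0.86
(x ∨ z) ⊕ x = min(1, 0.86 + 0.86) = min(1, 1.72) = 1.00
z ∨ ((x ∨ z) ⊕ x) = max(0.06, 1.00) = 1.00
So the left factor is z ∨ ((x ∨ z) ⊕ x) = 1.00.
y ⊕ y = min(1, 0.02 + 0.02) = min(1, 0.04) = 0.04
So the right-hand bound is y ⊕ y = 0.04.
The residuum of the Łukasiewicz t-norm gives the supremum: min(1, 1 − 1.00 + 0.04).
1 − 1.00 + 0.04 = 0.04, so t = min(1, 0.04) = 0.04.
Check: 1.00 ⊗ 0.04 = max(0, 0.04) = 0.04 ≤ 0.04.

0.04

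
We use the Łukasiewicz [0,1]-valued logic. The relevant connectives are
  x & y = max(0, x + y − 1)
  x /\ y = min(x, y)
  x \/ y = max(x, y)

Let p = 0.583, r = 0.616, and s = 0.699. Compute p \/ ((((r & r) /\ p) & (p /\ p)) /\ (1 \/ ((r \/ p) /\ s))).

r & r = max(0, 0.616 + 0.616 − 1) = max(0, 0.232) = 0.232
(r & r) /\ p = min(0.232, 0.583) = 0.232
p /\ p = min(0.583, 0.583) = 0.583
((r & r) /\ p) & (p /\ p) = max(0, 0.232 + 0.583 − 1) = max(0, -0.185) = 0.000
r \/ p = max(0.616, 0.583) = 0.616
(r \/ p) /\ s = min(0.616, 0.699) = 0.616
1 \/ ((r \/ p) /\ s) = max(1.000, 0.616) = 1.000
(((r & r) /\ p) & (p /\ p)) /\ (1 \/ ((r \/ p) /\ s)) = min(0.000, 1.000) = 0.000
p \/ ((((r & r) /\ p) & (p /\ p)) /\ (1 \/ ((r \/ p) /\ s))) = max(0.583, 0.000) = 0.583

0.583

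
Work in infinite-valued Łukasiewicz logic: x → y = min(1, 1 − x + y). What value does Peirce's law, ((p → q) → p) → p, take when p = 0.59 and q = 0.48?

p → q = min(1, 1 − 0.59 + 0.48) = min(1, 0.89) = 0.89
(p → q) → p = min(1, 1 − 0.89 + 0.59) = min(1, 0.70) = 0.70
((p → q) → p) → p = min(1, 1 − 0.70 + 0.59) = min(1, 0.89) = 0.89
(The value 0.89 < 1 shows this instance is not satisfied; not a Ł∞-tautology in general.)

0.89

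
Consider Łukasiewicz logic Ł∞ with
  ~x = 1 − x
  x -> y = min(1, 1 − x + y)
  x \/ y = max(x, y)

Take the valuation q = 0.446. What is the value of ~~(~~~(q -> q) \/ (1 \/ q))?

q -> q = min(1, 1 − 0.446 + 0.446) = min(1, 1.000) = 1.000
~(q -> q) = 1 − 1.000 = 0.000
~~(q -> q) = 1 − 0.000 = 1.000
~~~(q -> q) = 1 − 1.000 = 0.000
1 \/ q = max(1.000, 0.446) = 1.000
~~~(q -> q) \/ (1 \/ q) = max(0.000, 1.000) = 1.000
~(~~~(q -> q) \/ (1 \/ q)) = 1 − 1.000 = 0.000
~~(~~~(q -> q) \/ (1 \/ q)) = 1 − 0.000 = 1.000

1.000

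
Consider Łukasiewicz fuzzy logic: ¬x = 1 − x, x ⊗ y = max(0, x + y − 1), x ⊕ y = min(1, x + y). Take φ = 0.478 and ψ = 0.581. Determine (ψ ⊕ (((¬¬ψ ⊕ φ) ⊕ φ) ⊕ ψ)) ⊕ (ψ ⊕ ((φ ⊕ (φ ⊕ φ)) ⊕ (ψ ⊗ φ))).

¬ψ = 1 − 0.581 = 0.419
¬¬ψ = 1 − 0.419 = 0.581
¬¬ψ ⊕ φ = min(1, 0.581 + 0.478) = min(1, 1.059) = 1.000
(¬¬ψ ⊕ φ) ⊕ φ = min(1, 1.000 + 0.478) = min(1, 1.478) = 1.000
((¬¬ψ ⊕ φ) ⊕ φ) ⊕ ψ = min(1, 1.000 + 0.581) = min(1, 1.581) = 1.000
ψ ⊕ (((¬¬ψ ⊕ φ) ⊕ φ) ⊕ ψ) = min(1, 0.581 + 1.000) = min(1, 1.581) = 1.000
φ ⊕ φ = min(1, 0.478 + 0.478) = min(1, 0.956) = 0.956
φ ⊕ (φ ⊕ φ) = min(1, 0.478 + 0.956) = min(1, 1.434) = 1.000
ψ ⊗ φ = max(0, 0.581 + 0.478 − 1) = max(0, 0.059) = 0.059
(φ ⊕ (φ ⊕ φ)) ⊕ (ψ ⊗ φ) = min(1, 1.000 + 0.059) = min(1, 1.059) = 1.000
ψ ⊕ ((φ ⊕ (φ ⊕ φ)) ⊕ (ψ ⊗ φ)) = min(1, 0.581 + 1.000) = min(1, 1.581) = 1.000
(ψ ⊕ (((¬¬ψ ⊕ φ) ⊕ φ) ⊕ ψ)) ⊕ (ψ ⊕ ((φ ⊕ (φ ⊕ φ)) ⊕ (ψ ⊗ φ))) = min(1, 1.000 + 1.000) = min(1, 2.000) = 1.000

1.000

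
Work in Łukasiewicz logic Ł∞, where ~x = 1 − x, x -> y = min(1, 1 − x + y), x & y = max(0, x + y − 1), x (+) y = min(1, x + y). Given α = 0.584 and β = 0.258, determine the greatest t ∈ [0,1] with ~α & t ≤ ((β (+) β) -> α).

1.000

~α = 1 − 0.584 = 0.416
So the left factor is ~α = 0.416.
β (+) β = min(1, 0.258 + 0.258) = min(1, 0.516) = 0.516
(β (+) β) -> α = min(1, 1 − 0.516 + 0.584) = min(1, 1.068) = 1.000
So the right-hand bound is (β (+) β) -> α = 1.000.
The residuum of the Łukasiewicz t-norm gives the supremum: min(1, 1 − 0.416 + 1.000).
1 − 0.416 + 1.000 = 1.584, so t = min(1, 1.584) = 1.000.
Check: 0.416 & 1.000 = max(0, 0.416) = 0.416 ≤ 1.000.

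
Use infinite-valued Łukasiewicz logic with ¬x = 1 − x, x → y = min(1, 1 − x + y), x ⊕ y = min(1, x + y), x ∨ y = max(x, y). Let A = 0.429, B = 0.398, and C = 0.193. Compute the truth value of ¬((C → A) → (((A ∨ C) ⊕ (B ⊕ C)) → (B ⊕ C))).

0.409

C → A = min(1, 1 − 0.193 + 0.429) = min(1, 1.236) = 1.000
A ∨ C = max(0.429, 0.193) = 0.429
B ⊕ C = min(1, 0.398 + 0.193) = min(1, 0.591) = 0.591
(A ∨ C) ⊕ (B ⊕ C) = min(1, 0.429 + 0.591) = min(1, 1.020) = 1.000
((A ∨ C) ⊕ (B ⊕ C)) → (B ⊕ C) = min(1, 1 − 1.000 + 0.591) = min(1, 0.591) = 0.591
(C → A) → (((A ∨ C) ⊕ (B ⊕ C)) → (B ⊕ C)) = min(1, 1 − 1.000 + 0.591) = min(1, 0.591) = 0.591
¬((C → A) → (((A ∨ C) ⊕ (B ⊕ C)) → (B ⊕ C))) = 1 − 0.591 = 0.409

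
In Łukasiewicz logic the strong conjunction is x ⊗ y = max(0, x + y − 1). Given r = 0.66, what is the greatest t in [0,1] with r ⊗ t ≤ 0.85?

The residuum of the Łukasiewicz t-norm gives the supremum: min(1, 1 − 0.66 + 0.85).
1 − 0.66 + 0.85 = 1.19, so t = min(1, 1.19) = 1.00.
Check: 0.66 ⊗ 1.00 = max(0, 0.66) = 0.66 ≤ 0.85.

1.00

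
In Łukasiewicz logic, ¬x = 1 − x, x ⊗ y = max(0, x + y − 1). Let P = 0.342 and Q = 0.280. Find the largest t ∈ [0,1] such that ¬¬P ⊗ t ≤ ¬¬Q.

0.938

¬P = 1 − 0.342 = 0.658
¬¬P = 1 − 0.658 = 0.342
So the left factor is ¬¬P = 0.342.
¬Q = 1 − 0.280 = 0.720
¬¬Q = 1 − 0.720 = 0.280
So the right-hand bound is ¬¬Q = 0.280.
The residuum of the Łukasiewicz t-norm gives the supremum: min(1, 1 − 0.342 + 0.280).
1 − 0.342 + 0.280 = 0.938, so t = min(1, 0.938) = 0.938.
Check: 0.342 ⊗ 0.938 = max(0, 0.280) = 0.280 ≤ 0.280.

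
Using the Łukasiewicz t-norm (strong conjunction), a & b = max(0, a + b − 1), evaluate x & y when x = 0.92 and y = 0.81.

x & y = max(0, 0.92 + 0.81 − 1) = max(0, 0.73) = 0.73
For comparison, the Gödel (minimum) t-norm min(a, b) would give 0.81.

0.73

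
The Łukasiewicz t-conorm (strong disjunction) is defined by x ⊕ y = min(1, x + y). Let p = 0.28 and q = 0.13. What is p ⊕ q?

p ⊕ q = min(1, 0.28 + 0.13) = min(1, 0.41) = 0.41
For comparison, the Gödel t-conorm max(x, y) would give 0.28.

0.41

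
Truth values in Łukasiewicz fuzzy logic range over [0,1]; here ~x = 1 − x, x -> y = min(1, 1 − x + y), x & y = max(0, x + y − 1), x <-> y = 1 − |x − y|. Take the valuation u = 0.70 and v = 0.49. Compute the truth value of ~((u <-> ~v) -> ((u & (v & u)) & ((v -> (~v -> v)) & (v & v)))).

0.81

~v = 1 − 0.49 = 0.51
u <-> ~v = 1 − |0.70 − 0.51| = 1 − 0.19 = 0.81
v & u = max(0, 0.49 + 0.70 − 1) = max(0, 0.19) = 0.19
u & (v & u) = max(0, 0.70 + 0.19 − 1) = max(0, -0.11) = 0.00
~v -> v = min(1, 1 − 0.51 + 0.49) = min(1, 0.98) = 0.98
v -> (~v -> v) = min(1, 1 − 0.49 + 0.98) = min(1, 1.49) = 1.00
v & v = max(0, 0.49 + 0.49 − 1) = max(0, -0.02) = 0.00
(v -> (~v -> v)) & (v & v) = max(0, 1.00 + 0.00 − 1) = max(0, 0.00) = 0.00
(u & (v & u)) & ((v -> (~v -> v)) & (v & v)) = max(0, 0.00 + 0.00 − 1) = max(0, -1.00) = 0.00
(u <-> ~v) -> ((u & (v & u)) & ((v -> (~v -> v)) & (v & v))) = min(1, 1 − 0.81 + 0.00) = min(1, 0.19) = 0.19
~((u <-> ~v) -> ((u & (v & u)) & ((v -> (~v -> v)) & (v & v)))) = 1 − 0.19 = 0.81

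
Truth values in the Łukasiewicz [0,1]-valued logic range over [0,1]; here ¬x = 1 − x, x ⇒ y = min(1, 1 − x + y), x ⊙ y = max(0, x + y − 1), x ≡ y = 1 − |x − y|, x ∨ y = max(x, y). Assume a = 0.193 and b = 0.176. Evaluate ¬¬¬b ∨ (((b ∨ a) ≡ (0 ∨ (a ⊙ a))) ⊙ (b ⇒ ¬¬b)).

¬b = 1 − 0.176 = 0.824
¬¬b = 1 − 0.824 = 0.176
¬¬¬b = 1 − 0.176 = 0.824
b ∨ a = max(0.176, 0.193) = 0.193
a ⊙ a = max(0, 0.193 + 0.193 − 1) = max(0, -0.614) = 0.000
0 ∨ (a ⊙ a) = max(0.000, 0.000) = 0.000
(b ∨ a) ≡ (0 ∨ (a ⊙ a)) = 1 − |0.193 − 0.000| = 1 − 0.193 = 0.807
b ⇒ ¬¬b = min(1, 1 − 0.176 + 0.176) = min(1, 1.000) = 1.000
((b ∨ a) ≡ (0 ∨ (a ⊙ a))) ⊙ (b ⇒ ¬¬b) = max(0, 0.807 + 1.000 − 1) = max(0, 0.807) = 0.807
¬¬¬b ∨ (((b ∨ a) ≡ (0 ∨ (a ⊙ a))) ⊙ (b ⇒ ¬¬b)) = max(0.824, 0.807) = 0.824

0.824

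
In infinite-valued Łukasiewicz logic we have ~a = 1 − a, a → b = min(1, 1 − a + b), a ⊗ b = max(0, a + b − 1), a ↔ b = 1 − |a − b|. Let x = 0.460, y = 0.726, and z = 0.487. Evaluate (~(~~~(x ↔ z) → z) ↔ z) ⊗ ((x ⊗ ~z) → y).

0.513

x ↔ z = 1 − |0.460 − 0.487| = 1 − 0.027 = 0.973
~(x ↔ z) = 1 − 0.973 = 0.027
~~(x ↔ z) = 1 − 0.027 = 0.973
~~~(x ↔ z) = 1 − 0.973 = 0.027
~~~(x ↔ z) → z = min(1, 1 − 0.027 + 0.487) = min(1, 1.460) = 1.000
~(~~~(x ↔ z) → z) = 1 − 1.000 = 0.000
~(~~~(x ↔ z) → z) ↔ z = 1 − |0.000 − 0.487| = 1 − 0.487 = 0.513
~z = 1 − 0.487 = 0.513
x ⊗ ~z = max(0, 0.460 + 0.513 − 1) = max(0, -0.027) = 0.000
(x ⊗ ~z) → y = min(1, 1 − 0.000 + 0.726) = min(1, 1.726) = 1.000
(~(~~~(x ↔ z) → z) ↔ z) ⊗ ((x ⊗ ~z) → y) = max(0, 0.513 + 1.000 − 1) = max(0, 0.513) = 0.513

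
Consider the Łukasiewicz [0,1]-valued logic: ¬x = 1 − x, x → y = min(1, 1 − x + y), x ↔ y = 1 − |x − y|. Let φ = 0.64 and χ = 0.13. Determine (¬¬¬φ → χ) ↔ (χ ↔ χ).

0.77

¬φ = 1 − 0.64 = 0.36
¬¬φ = 1 − 0.36 = 0.64
¬¬¬φ = 1 − 0.64 = 0.36
¬¬¬φ → χ = min(1, 1 − 0.36 + 0.13) = min(1, 0.77) = 0.77
χ ↔ χ = 1 − |0.13 − 0.13| = 1 − 0.00 = 1.00
(¬¬¬φ → χ) ↔ (χ ↔ χ) = 1 − |0.77 − 1.00| = 1 − 0.23 = 0.77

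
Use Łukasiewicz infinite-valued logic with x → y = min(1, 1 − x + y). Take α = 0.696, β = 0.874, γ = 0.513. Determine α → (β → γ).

β → γ = min(1, 1 − 0.874 + 0.513) = min(1, 0.639) = 0.639
α → (β → γ) = min(1, 1 − 0.696 + 0.639) = min(1, 0.943) = 0.943

0.943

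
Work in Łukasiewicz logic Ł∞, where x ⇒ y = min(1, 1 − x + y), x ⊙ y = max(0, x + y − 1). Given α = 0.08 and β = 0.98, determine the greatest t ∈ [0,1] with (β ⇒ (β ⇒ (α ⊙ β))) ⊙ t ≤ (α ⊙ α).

α ⊙ β = max(0, 0.08 + 0.98 − 1) = max(0, 0.06) = 0.06
β ⇒ (α ⊙ β) = min(1, 1 − 0.98 + 0.06) = min(1, 0.08) = 0.08
β ⇒ (β ⇒ (α ⊙ β)) = min(1, 1 − 0.98 + 0.08) = min(1, 0.10) = 0.10
So the left factor is β ⇒ (β ⇒ (α ⊙ β)) = 0.10.
α ⊙ α = max(0, 0.08 + 0.08 − 1) = max(0, -0.84) = 0.00
So the right-hand bound is α ⊙ α = 0.00.
The residuum of the Łukasiewicz t-norm gives the supremum: min(1, 1 − 0.10 + 0.00).
1 − 0.10 + 0.00 = 0.90, so t = min(1, 0.90) = 0.90.
Check: 0.10 ⊙ 0.90 = max(0, 0.00) = 0.00 ≤ 0.00.

0.90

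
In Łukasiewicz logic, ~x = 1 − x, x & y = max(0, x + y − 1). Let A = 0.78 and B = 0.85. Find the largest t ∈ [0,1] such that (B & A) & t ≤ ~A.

0.59

B & A = max(0, 0.85 + 0.78 − 1) = max(0, 0.63) = 0.63
So the left factor is B & A = 0.63.
~A = 1 − 0.78 = 0.22
So the right-hand bound is ~A = 0.22.
The residuum of the Łukasiewicz t-norm gives the supremum: min(1, 1 − 0.63 + 0.22).
1 − 0.63 + 0.22 = 0.59, so t = min(1, 0.59) = 0.59.
Check: 0.63 & 0.59 = max(0, 0.22) = 0.22 ≤ 0.22.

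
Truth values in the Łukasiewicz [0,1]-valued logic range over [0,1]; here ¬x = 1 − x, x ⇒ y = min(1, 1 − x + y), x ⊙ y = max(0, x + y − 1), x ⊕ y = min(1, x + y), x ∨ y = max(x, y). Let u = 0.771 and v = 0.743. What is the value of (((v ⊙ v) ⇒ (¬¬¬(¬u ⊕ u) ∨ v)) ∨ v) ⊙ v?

v ⊙ v = max(0, 0.743 + 0.743 − 1) = max(0, 0.486) = 0.486
¬u = 1 − 0.771 = 0.229
¬u ⊕ u = min(1, 0.229 + 0.771) = min(1, 1.000) = 1.000
¬(¬u ⊕ u) = 1 − 1.000 = 0.000
¬¬(¬u ⊕ u) = 1 − 0.000 = 1.000
¬¬¬(¬u ⊕ u) = 1 − 1.000 = 0.000
¬¬¬(¬u ⊕ u) ∨ v = max(0.000, 0.743) = 0.743
(v ⊙ v) ⇒ (¬¬¬(¬u ⊕ u) ∨ v) = min(1, 1 − 0.486 + 0.743) = min(1, 1.257) = 1.000
((v ⊙ v) ⇒ (¬¬¬(¬u ⊕ u) ∨ v)) ∨ v = max(1.000, 0.743) = 1.000
(((v ⊙ v) ⇒ (¬¬¬(¬u ⊕ u) ∨ v)) ∨ v) ⊙ v = max(0, 1.000 + 0.743 − 1) = max(0, 0.743) = 0.743

0.743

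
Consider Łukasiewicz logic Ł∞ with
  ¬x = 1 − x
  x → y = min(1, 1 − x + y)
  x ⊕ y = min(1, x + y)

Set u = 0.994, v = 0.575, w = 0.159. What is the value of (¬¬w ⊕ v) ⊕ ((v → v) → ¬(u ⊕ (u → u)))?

¬w = 1 − 0.159 = 0.841
¬¬w = 1 − 0.841 = 0.159
¬¬w ⊕ v = min(1, 0.159 + 0.575) = min(1, 0.734) = 0.734
v → v = min(1, 1 − 0.575 + 0.575) = min(1, 1.000) = 1.000
u → u = min(1, 1 − 0.994 + 0.994) = min(1, 1.000) = 1.000
u ⊕ (u → u) = min(1, 0.994 + 1.000) = min(1, 1.994) = 1.000
¬(u ⊕ (u → u)) = 1 − 1.000 = 0.000
(v → v) → ¬(u ⊕ (u → u)) = min(1, 1 − 1.000 + 0.000) = min(1, 0.000) = 0.000
(¬¬w ⊕ v) ⊕ ((v → v) → ¬(u ⊕ (u → u))) = min(1, 0.734 + 0.000) = min(1, 0.734) = 0.734

0.734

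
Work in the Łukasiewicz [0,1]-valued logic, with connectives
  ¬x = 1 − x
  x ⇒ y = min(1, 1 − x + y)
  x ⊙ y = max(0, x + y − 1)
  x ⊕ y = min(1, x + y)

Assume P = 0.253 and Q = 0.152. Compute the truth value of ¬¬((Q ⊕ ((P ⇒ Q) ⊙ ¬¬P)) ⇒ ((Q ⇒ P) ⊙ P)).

0.949

P ⇒ Q = min(1, 1 − 0.253 + 0.152) = min(1, 0.899) = 0.899
¬P = 1 − 0.253 = 0.747
¬¬P = 1 − 0.747 = 0.253
(P ⇒ Q) ⊙ ¬¬P = max(0, 0.899 + 0.253 − 1) = max(0, 0.152) = 0.152
Q ⊕ ((P ⇒ Q) ⊙ ¬¬P) = min(1, 0.152 + 0.152) = min(1, 0.304) = 0.304
Q ⇒ P = min(1, 1 − 0.152 + 0.253) = min(1, 1.101) = 1.000
(Q ⇒ P) ⊙ P = max(0, 1.000 + 0.253 − 1) = max(0, 0.253) = 0.253
(Q ⊕ ((P ⇒ Q) ⊙ ¬¬P)) ⇒ ((Q ⇒ P) ⊙ P) = min(1, 1 − 0.304 + 0.253) = min(1, 0.949) = 0.949
¬((Q ⊕ ((P ⇒ Q) ⊙ ¬¬P)) ⇒ ((Q ⇒ P) ⊙ P)) = 1 − 0.949 = 0.051
¬¬((Q ⊕ ((P ⇒ Q) ⊙ ¬¬P)) ⇒ ((Q ⇒ P) ⊙ P)) = 1 − 0.051 = 0.949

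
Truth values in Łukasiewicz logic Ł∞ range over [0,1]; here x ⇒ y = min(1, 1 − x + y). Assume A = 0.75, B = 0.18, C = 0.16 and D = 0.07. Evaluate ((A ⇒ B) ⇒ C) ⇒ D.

A ⇒ B = min(1, 1 − 0.75 + 0.18) = min(1, 0.43) = 0.43
(A ⇒ B) ⇒ C = min(1, 1 − 0.43 + 0.16) = min(1, 0.73) = 0.73
((A ⇒ B) ⇒ C) ⇒ D = min(1, 1 − 0.73 + 0.07) = min(1, 0.34) = 0.34

0.34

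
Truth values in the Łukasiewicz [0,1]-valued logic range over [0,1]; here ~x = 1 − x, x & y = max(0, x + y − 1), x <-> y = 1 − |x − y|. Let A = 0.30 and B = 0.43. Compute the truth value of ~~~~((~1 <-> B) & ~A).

0.27

~1 = 1 − 1.00 = 0.00
~1 <-> B = 1 − |0.00 − 0.43| = 1 − 0.43 = 0.57
~A = 1 − 0.30 = 0.70
(~1 <-> B) & ~A = max(0, 0.57 + 0.70 − 1) = max(0, 0.27) = 0.27
~((~1 <-> B) & ~A) = 1 − 0.27 = 0.73
~~((~1 <-> B) & ~A) = 1 − 0.73 = 0.27
~~~((~1 <-> B) & ~A) = 1 − 0.27 = 0.73
~~~~((~1 <-> B) & ~A) = 1 − 0.73 = 0.27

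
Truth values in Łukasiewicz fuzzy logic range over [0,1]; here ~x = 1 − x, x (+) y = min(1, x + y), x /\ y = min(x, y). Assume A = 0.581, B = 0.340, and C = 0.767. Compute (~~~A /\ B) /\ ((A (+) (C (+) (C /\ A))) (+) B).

~A = 1 − 0.581 = 0.419
~~A = 1 − 0.419 = 0.581
~~~A = 1 − 0.581 = 0.419
~~~A /\ B = min(0.419, 0.340) = 0.340
C /\ A = min(0.767, 0.581) = 0.581
C (+) (C /\ A) = min(1, 0.767 + 0.581) = min(1, 1.348) = 1.000
A (+) (C (+) (C /\ A)) = min(1, 0.581 + 1.000) = min(1, 1.581) = 1.000
(A (+) (C (+) (C /\ A))) (+) B = min(1, 1.000 + 0.340) = min(1, 1.340) = 1.000
(~~~A /\ B) /\ ((A (+) (C (+) (C /\ A))) (+) B) = min(0.340, 1.000) = 0.340

0.340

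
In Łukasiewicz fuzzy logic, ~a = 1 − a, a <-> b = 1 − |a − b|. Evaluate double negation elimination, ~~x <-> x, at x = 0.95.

1.00

~x = 1 − 0.95 = 0.05
~~x = 1 − 0.05 = 0.95
~~x <-> x = 1 − |0.95 − 0.95| = 1 − 0.00 = 1.00
(As expected: always 1 in Ł∞ since negation is involutive.)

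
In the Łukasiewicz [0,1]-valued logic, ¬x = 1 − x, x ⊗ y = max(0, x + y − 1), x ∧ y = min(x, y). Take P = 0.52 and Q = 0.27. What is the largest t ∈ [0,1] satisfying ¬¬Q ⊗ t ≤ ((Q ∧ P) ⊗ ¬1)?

0.73

¬Q = 1 − 0.27 = 0.73
¬¬Q = 1 − 0.73 = 0.27
So the left factor is ¬¬Q = 0.27.
Q ∧ P = min(0.27, 0.52) = 0.27
¬1 = 1 − 1.00 = 0.00
(Q ∧ P) ⊗ ¬1 = max(0, 0.27 + 0.00 − 1) = max(0, -0.73) = 0.00
So the right-hand bound is (Q ∧ P) ⊗ ¬1 = 0.00.
The residuum of the Łukasiewicz t-norm gives the supremum: min(1, 1 − 0.27 + 0.00).
1 − 0.27 + 0.00 = 0.73, so t = min(1, 0.73) = 0.73.
Check: 0.27 ⊗ 0.73 = max(0, 0.00) = 0.00 ≤ 0.00.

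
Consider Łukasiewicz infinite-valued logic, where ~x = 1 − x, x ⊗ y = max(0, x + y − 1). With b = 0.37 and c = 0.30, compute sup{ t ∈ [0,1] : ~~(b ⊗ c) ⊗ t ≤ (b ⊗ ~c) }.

1.00

b ⊗ c = max(0, 0.37 + 0.30 − 1) = max(0, -0.33) = 0.00
~(b ⊗ c) = 1 − 0.00 = 1.00
~~(b ⊗ c) = 1 − 1.00 = 0.00
So the left factor is ~~(b ⊗ c) = 0.00.
~c = 1 − 0.30 = 0.70
b ⊗ ~c = max(0, 0.37 + 0.70 − 1) = max(0, 0.07) = 0.07
So the right-hand bound is b ⊗ ~c = 0.07.
The residuum of the Łukasiewicz t-norm gives the supremum: min(1, 1 − 0.00 + 0.07).
1 − 0.00 + 0.07 = 1.07, so t = min(1, 1.07) = 1.00.
Check: 0.00 ⊗ 1.00 = max(0, 0.00) = 0.00 ≤ 0.07.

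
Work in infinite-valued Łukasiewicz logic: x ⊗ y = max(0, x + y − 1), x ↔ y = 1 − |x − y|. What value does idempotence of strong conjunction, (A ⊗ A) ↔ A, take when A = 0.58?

A ⊗ A = max(0, 0.58 + 0.58 − 1) = max(0, 0.16) = 0.16
(A ⊗ A) ↔ A = 1 − |0.16 − 0.58| = 1 − 0.42 = 0.58
(The value 0.58 < 1 shows this instance is not satisfied; fails in Ł∞ since a ⊗ a = max(0, 2a−1) ≠ a in general.)

0.58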